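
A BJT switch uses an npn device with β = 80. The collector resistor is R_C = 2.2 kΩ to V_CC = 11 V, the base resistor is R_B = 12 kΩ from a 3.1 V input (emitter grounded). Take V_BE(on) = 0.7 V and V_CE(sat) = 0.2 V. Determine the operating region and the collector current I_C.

saturation; I_C ≈ 4.9 mA

Assume active: I_B = (3.1 − 0.7)/12 = 0.2 mA, giving I_C = β·I_B = 16 mA.
But then V_CE = 11 − 16×2.2 = -24.2 V < V_CE(sat) = 0.2 V — impossible in the active region.
So the transistor is saturated. With V_CE = 0.2 V, I_C = (V_CC − 0.2)/R_C = 10.8/2.2 = 4.91 mA.
Check: β·I_B = 16 mA > I_C = 4.91 mA, confirming saturation.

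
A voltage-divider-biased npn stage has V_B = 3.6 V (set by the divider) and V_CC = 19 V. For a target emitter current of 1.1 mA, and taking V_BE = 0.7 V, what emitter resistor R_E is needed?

V_E = V_B − V_BE = 3.6 − 0.7 = 2.9 V.
R_E = V_E / I_E = 2.9 / 1.1 = 2.64 kΩ.

R_E ≈ 2.6 kΩ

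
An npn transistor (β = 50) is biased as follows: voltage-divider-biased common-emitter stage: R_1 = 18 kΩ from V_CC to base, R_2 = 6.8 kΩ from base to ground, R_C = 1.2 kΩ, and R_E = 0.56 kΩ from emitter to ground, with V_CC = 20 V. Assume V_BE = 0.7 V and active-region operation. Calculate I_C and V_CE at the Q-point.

I_C ≈ 7.1 mA, V_CE ≈ 7.4 V

Thevenize the base divider: V_Th = V_CC·R_2/(R_1+R_2) = 20×6.8/24.8 = 5.48 V, R_Th = R_1‖R_2 = 4.94 kΩ.
Base-emitter loop: V_Th = I_B·R_Th + V_BE + (β+1)I_B·R_E, so I_B = (5.48 − 0.7) / (4.94 + 51×0.56) = 0.143 mA.
I_C = β·I_B = 50×0.143 = 7.14 mA, and I_E = (β+1)I_B = 7.28 mA.
V_CE = V_CC − I_C·R_C − I_E·R_E = 20 − 7.14×1.2 − 7.28×0.56 = 7.35 V.
V_CE = 7.35 V > 0.2 V confirms active-region operation.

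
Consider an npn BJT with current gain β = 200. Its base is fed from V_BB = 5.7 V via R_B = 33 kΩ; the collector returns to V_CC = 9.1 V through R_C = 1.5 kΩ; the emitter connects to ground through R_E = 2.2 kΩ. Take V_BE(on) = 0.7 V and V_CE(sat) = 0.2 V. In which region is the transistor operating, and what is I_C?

active; I_C ≈ 2.1 mA

Assume active. Base-emitter loop: I_B = (V_BB − V_BE)/(R_B + (β+1)R_E) = (5.7 − 0.7)/(33 + 201×2.2) = 0.0105 mA.
I_C = β·I_B = 200×0.0105 = 2.1 mA.
V_CE = V_CC − I_C·R_C − I_E·R_E = 9.1 − 2.1×1.5 − 2.11×2.2 = 1.29 V > V_CE(sat), so the active-region assumption holds.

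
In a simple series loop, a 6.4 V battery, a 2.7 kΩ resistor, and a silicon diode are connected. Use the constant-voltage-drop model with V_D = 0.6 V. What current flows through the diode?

KVL around the loop: 6.4 = V_D + I·R = 0.6 + I × 2.7 kΩ.
So I = (6.4 − 0.6) / 2.7 kΩ = 5.8 / 2.7 = 2.15 mA.

I ≈ 2.1 mA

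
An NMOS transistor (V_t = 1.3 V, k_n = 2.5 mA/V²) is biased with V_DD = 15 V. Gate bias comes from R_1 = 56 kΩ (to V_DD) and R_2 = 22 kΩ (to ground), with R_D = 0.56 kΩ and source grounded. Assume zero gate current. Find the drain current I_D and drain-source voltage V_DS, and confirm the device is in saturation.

I_D ≈ 11 mA, V_DS ≈ 9 V

V_G = V_DD·R_2/(R_1+R_2) = 15×22/78 = 4.23 V. With the source grounded, V_GS = V_G = 4.23 V.
Assume saturation: I_D = (k_n/2)(V_GS − V_t)² = (2.5/2)×(4.23 − 1.3)² = 1.25×2.93² = 10.7 mA.
V_DS = V_DD − I_D·R_D = 15 − 10.7×0.56 = 8.99 V.
Saturation requires V_DS ≥ V_GS − V_t = 2.93 V; 8.99 ≥ 2.93 ✓.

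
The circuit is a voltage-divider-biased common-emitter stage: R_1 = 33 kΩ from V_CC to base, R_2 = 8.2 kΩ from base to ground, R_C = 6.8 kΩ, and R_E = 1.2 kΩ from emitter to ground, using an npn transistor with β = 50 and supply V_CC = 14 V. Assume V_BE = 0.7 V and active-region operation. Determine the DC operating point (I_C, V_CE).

Thevenize the base divider: V_Th = V_CC·R_2/(R_1+R_2) = 14×8.2/41.2 = 2.79 V, R_Th = R_1‖R_2 = 6.57 kΩ.
Base-emitter loop: V_Th = I_B·R_Th + V_BE + (β+1)I_B·R_E, so I_B = (2.79 − 0.7) / (6.57 + 51×1.2) = 0.0308 mA.
I_C = β·I_B = 50×0.0308 = 1.54 mA, and I_E = (β+1)I_B = 1.57 mA.
V_CE = V_CC − I_C·R_C − I_E·R_E = 14 − 1.54×6.8 − 1.57×1.2 = 1.65 V.
V_CE = 1.65 V > 0.2 V confirms active-region operation.

I_C ≈ 1.5 mA, V_CE ≈ 1.6 V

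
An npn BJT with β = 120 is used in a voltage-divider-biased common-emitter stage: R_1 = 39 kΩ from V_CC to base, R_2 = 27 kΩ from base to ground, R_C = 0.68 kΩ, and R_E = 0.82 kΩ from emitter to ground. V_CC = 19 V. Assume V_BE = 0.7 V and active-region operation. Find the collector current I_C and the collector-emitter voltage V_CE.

I_C ≈ 7.4 mA, V_CE ≈ 7.9 V

Thevenize the base divider: V_Th = V_CC·R_2/(R_1+R_2) = 19×27/66 = 7.77 V, R_Th = R_1‖R_2 = 16 kΩ.
Base-emitter loop: V_Th = I_B·R_Th + V_BE + (β+1)I_B·R_E, so I_B = (7.77 − 0.7) / (16 + 121×0.82) = 0.0614 mA.
I_C = β·I_B = 120×0.0614 = 7.37 mA, and I_E = (β+1)I_B = 7.43 mA.
V_CE = V_CC − I_C·R_C − I_E·R_E = 19 − 7.37×0.68 − 7.43×0.82 = 7.9 V.
V_CE = 7.9 V > 0.2 V confirms active-region operation.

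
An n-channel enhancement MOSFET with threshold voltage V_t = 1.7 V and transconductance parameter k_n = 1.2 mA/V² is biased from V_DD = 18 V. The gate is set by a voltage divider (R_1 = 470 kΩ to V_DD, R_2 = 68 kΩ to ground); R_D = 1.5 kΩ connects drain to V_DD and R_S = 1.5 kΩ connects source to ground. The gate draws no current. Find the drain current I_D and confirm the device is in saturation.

V_G = V_DD·R_2/(R_1+R_2) = 18×68/538 = 2.28 V.
Assume saturation: I_D = (k_n/2)(V_GS − V_t)² with V_GS = V_G − I_D·R_S = 2.28 − 1.5·I_D.
Substituting gives 1.35·I_D² − 2.04·I_D + 0.198 = 0, with roots I_D = 0.105 or 1.4 mA.
The root I_D = 1.4 mA gives V_GS = 0.171 V ≤ V_t, so take I_D = 0.105 mA.
Then V_GS = 2.12 V and V_DS = V_DD − I_D(R_D+R_S) = 18 − 0.105×3 = 17.7 V.
Saturation requires V_DS ≥ V_GS − V_t = 0.418 V; 17.7 ≥ 0.418 ✓.

I_D ≈ 0.1 mA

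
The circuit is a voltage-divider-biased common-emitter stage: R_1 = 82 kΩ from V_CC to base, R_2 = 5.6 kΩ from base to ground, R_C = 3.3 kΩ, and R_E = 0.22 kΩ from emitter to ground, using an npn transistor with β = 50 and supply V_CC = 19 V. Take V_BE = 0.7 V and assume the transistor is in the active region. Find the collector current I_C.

I_C ≈ 1.6 mA

Thevenize the base divider: V_Th = V_CC·R_2/(R_1+R_2) = 19×5.6/87.6 = 1.21 V, R_Th = R_1‖R_2 = 5.24 kΩ.
Base-emitter loop: V_Th = I_B·R_Th + V_BE + (β+1)I_B·R_E, so I_B = (1.21 − 0.7) / (5.24 + 51×0.22) = 0.0313 mA.
I_C = β·I_B = 50×0.0313 = 1.56 mA, and I_E = (β+1)I_B = 1.59 mA.
V_CE = V_CC − I_C·R_C − I_E·R_E = 19 − 1.56×3.3 − 1.59×0.22 = 13.5 V.
V_CE = 13.5 V > 0.2 V confirms active-region operation.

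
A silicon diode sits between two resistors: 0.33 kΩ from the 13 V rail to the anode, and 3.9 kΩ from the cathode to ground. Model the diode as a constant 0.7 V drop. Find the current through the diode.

The two resistors are in series with the diode, so KVL gives 13 = I·0.33 + 0.7 + I·3.9.
I = (13 − 0.7) / (0.33 + 3.9) kΩ = 12.3 / 4.23 = 2.91 mA.

I ≈ 2.9 mA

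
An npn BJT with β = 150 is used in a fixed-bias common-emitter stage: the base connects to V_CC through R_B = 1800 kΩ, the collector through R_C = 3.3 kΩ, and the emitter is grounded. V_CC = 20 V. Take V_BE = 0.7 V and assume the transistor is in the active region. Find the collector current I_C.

Base loop: V_CC = I_B·R_B + V_BE, so I_B = (20 − 0.7)/1800 kΩ = 0.0107 mA.
In the active region I_C = β·I_B = 150 × 0.0107 = 1.61 mA.
Collector loop: V_CE = V_CC − I_C·R_C = 20 − 1.61×3.3 = 14.7 V.
Since V_CE = 14.7 V > V_CE(sat) ≈ 0.2 V, the transistor is in the active region as assumed.

I_C ≈ 1.6 mA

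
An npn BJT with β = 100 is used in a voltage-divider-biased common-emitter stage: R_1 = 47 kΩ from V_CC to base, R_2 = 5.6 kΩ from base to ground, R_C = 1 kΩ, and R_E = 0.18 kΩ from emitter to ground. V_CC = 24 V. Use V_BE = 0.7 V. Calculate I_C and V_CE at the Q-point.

I_C ≈ 8 mA, V_CE ≈ 15 V

Thevenize the base divider: V_Th = V_CC·R_2/(R_1+R_2) = 24×5.6/52.6 = 2.56 V, R_Th = R_1‖R_2 = 5 kΩ.
Base-emitter loop: V_Th = I_B·R_Th + V_BE + (β+1)I_B·R_E, so I_B = (2.56 − 0.7) / (5 + 101×0.18) = 0.08 mA.
I_C = β·I_B = 100×0.08 = 8 mA, and I_E = (β+1)I_B = 8.08 mA.
V_CE = V_CC − I_C·R_C − I_E·R_E = 24 − 8×1 − 8.08×0.18 = 14.5 V.
V_CE = 14.5 V > 0.2 V confirms active-region operation.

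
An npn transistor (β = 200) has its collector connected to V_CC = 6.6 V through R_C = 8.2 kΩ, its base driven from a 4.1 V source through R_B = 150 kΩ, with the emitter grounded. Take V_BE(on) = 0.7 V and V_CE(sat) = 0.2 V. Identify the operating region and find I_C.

Assume active: I_B = (4.1 − 0.7)/150 = 0.0227 mA, giving I_C = β·I_B = 4.53 mA.
But then V_CE = 6.6 − 4.53×8.2 = -30.6 V < V_CE(sat) = 0.2 V — impossible in the active region.
So the transistor is saturated. With V_CE = 0.2 V, I_C = (V_CC − 0.2)/R_C = 6.4/8.2 = 0.78 mA.
Check: β·I_B = 4.53 mA > I_C = 0.78 mA, confirming saturation.

saturation; I_C ≈ 0.78 mA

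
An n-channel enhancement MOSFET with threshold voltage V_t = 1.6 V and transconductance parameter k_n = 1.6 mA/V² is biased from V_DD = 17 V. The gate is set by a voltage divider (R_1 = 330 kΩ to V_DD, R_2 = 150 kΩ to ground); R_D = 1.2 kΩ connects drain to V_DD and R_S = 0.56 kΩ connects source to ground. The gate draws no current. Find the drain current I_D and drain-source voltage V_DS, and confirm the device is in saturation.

V_G = V_DD·R_2/(R_1+R_2) = 17×150/480 = 5.31 V.
Assume saturation: I_D = (k_n/2)(V_GS − V_t)² with V_GS = V_G − I_D·R_S = 5.31 − 0.56·I_D.
Substituting gives 0.251·I_D² − 4.33·I_D + 11 = 0, with roots I_D = 3.11 or 14.1 mA.
The root I_D = 14.1 mA gives V_GS = -2.6 V ≤ V_t, so take I_D = 3.11 mA.
Then V_GS = 3.57 V and V_DS = V_DD − I_D(R_D+R_S) = 17 − 3.11×1.76 = 11.5 V.
Saturation requires V_DS ≥ V_GS − V_t = 1.97 V; 11.5 ≥ 1.97 ✓.

I_D ≈ 3.1 mA, V_DS ≈ 12 V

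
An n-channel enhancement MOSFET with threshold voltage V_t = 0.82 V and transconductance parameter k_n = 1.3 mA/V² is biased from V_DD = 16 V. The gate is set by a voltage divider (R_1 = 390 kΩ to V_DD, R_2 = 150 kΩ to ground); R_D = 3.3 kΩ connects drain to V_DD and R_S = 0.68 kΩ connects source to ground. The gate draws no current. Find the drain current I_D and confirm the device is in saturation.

V_G = V_DD·R_2/(R_1+R_2) = 16×150/540 = 4.44 V.
Assume saturation: I_D = (k_n/2)(V_GS − V_t)² with V_GS = V_G − I_D·R_S = 4.44 − 0.68·I_D.
Substituting gives 0.301·I_D² − 4.2·I_D + 8.54 = 0, with roots I_D = 2.47 or 11.5 mA.
The root I_D = 11.5 mA gives V_GS = -3.39 V ≤ V_t, so take I_D = 2.47 mA.
Then V_GS = 2.77 V and V_DS = V_DD − I_D(R_D+R_S) = 16 − 2.47×3.98 = 6.19 V.
Saturation requires V_DS ≥ V_GS − V_t = 1.95 V; 6.19 ≥ 1.95 ✓.

I_D ≈ 2.5 mA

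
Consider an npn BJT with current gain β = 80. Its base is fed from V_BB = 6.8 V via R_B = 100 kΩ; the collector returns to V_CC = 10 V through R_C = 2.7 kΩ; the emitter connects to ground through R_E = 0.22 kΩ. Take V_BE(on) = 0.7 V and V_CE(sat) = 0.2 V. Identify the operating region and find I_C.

saturation; I_C ≈ 3.4 mA

Assume active: I_B = (6.8 − 0.7)/(100 + 81×0.22) = 0.0518 mA, I_C = β·I_B = 4.14 mA.
Then V_CE = 10 − 4.14×2.7 − 4.19×0.22 = -2.11 V < 0.2 V — the active assumption fails.
Re-solve with V_CE = 0.2 V. KCL at the emitter: V_E/R_E = (V_BB−0.7−V_E)/R_B + (V_CC−0.2−V_E)/R_C, giving V_E = 0.749 V.
I_C = (V_CC − 0.2 − V_E)/R_C = (9.8 − 0.749)/2.7 = 3.35 mA.
Check: I_B = (6.1 − 0.749)/100 = 0.0535 mA, and β·I_B = 4.28 mA > I_C, confirming saturation.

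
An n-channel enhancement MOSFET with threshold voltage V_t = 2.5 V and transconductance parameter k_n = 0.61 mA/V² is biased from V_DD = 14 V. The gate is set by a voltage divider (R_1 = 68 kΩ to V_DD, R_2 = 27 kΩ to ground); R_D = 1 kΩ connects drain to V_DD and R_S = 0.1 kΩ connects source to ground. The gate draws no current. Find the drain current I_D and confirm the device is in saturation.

I_D ≈ 0.61 mA

V_G = V_DD·R_2/(R_1+R_2) = 14×27/95 = 3.98 V.
Assume saturation: I_D = (k_n/2)(V_GS − V_t)² with V_GS = V_G − I_D·R_S = 3.98 − 0.1·I_D.
Substituting gives 0.00305·I_D² − 1.09·I_D + 0.667 = 0, with roots I_D = 0.613 or 357 mA.
The root I_D = 357 mA gives V_GS = -31.7 V ≤ V_t, so take I_D = 0.613 mA.
Then V_GS = 3.92 V and V_DS = V_DD − I_D(R_D+R_S) = 14 − 0.613×1.1 = 13.3 V.
Saturation requires V_DS ≥ V_GS − V_t = 1.42 V; 13.3 ≥ 1.42 ✓.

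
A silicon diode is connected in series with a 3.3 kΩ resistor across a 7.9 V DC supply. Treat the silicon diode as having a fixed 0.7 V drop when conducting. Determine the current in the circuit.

I ≈ 2.2 mA

KVL around the loop: 7.9 = V_D + I·R = 0.7 + I × 3.3 kΩ.
So I = (7.9 − 0.7) / 3.3 kΩ = 7.2 / 3.3 = 2.18 mA.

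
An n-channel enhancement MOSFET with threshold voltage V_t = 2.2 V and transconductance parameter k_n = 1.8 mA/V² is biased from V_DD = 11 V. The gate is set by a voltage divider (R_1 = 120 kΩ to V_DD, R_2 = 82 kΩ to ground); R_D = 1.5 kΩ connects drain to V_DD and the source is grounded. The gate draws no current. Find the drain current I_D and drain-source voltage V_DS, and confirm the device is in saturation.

V_G = V_DD·R_2/(R_1+R_2) = 11×82/202 = 4.47 V. With the source grounded, V_GS = V_G = 4.47 V.
Assume saturation: I_D = (k_n/2)(V_GS − V_t)² = (1.8/2)×(4.47 − 2.2)² = 0.9×2.27² = 4.62 mA.
V_DS = V_DD − I_D·R_D = 11 − 4.62×1.5 = 4.07 V.
Saturation requires V_DS ≥ V_GS − V_t = 2.27 V; 4.07 ≥ 2.27 ✓.

I_D ≈ 4.6 mA, V_DS ≈ 4.1 V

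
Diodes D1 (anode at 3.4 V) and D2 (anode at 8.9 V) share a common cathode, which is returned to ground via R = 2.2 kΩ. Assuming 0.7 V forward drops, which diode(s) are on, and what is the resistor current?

Assume both conduct. Then node N would need to be at both 3.4−0.7 = 2.7 V and 8.9−0.7 = 8.2 V, which is impossible.
Assume only D2 conducts: V_N = 8.9 − 0.7 = 8.2 V, so I_R = 8.2/2.2 = 3.73 mA.
Check D1: its anode-to-cathode voltage is 3.4 − 8.2 = -4.8 V < 0.7 V, so it is off. The assumption is consistent.

Only D2 conducts; I_R ≈ 3.7 mA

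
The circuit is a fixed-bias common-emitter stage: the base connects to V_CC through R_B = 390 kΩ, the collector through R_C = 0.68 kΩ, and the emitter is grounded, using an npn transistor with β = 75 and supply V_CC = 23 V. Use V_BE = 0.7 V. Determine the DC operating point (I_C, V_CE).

I_C ≈ 4.3 mA, V_CE ≈ 20 V

Base loop: V_CC = I_B·R_B + V_BE, so I_B = (23 − 0.7)/390 kΩ = 0.0572 mA.
In the active region I_C = β·I_B = 75 × 0.0572 = 4.29 mA.
Collector loop: V_CE = V_CC − I_C·R_C = 23 − 4.29×0.68 = 20.1 V.
Since V_CE = 20.1 V > V_CE(sat) ≈ 0.2 V, the transistor is in the active region as assumed.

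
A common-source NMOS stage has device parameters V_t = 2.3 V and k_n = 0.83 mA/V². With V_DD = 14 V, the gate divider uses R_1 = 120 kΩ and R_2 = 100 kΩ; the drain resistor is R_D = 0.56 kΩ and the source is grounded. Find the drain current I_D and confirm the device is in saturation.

I_D ≈ 6.9 mA

V_G = V_DD·R_2/(R_1+R_2) = 14×100/220 = 6.36 V. With the source grounded, V_GS = V_G = 6.36 V.
Assume saturation: I_D = (k_n/2)(V_GS − V_t)² = (0.83/2)×(6.36 − 2.3)² = 0.415×4.06² = 6.85 mA.
V_DS = V_DD − I_D·R_D = 14 − 6.85×0.56 = 10.2 V.
Saturation requires V_DS ≥ V_GS − V_t = 4.06 V; 10.2 ≥ 4.06 ✓.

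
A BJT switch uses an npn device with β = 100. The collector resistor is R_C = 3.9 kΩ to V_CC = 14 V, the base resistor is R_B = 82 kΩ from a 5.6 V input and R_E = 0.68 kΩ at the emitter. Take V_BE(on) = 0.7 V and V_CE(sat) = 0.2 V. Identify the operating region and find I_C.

saturation; I_C ≈ 3 mA

Assume active: I_B = (5.6 − 0.7)/(82 + 101×0.68) = 0.0325 mA, I_C = β·I_B = 3.25 mA.
Then V_CE = 14 − 3.25×3.9 − 3.28×0.68 = -0.916 V < 0.2 V — the active assumption fails.
Re-solve with V_CE = 0.2 V. KCL at the emitter: V_E/R_E = (V_BB−0.7−V_E)/R_B + (V_CC−0.2−V_E)/R_C, giving V_E = 2.07 V.
I_C = (V_CC − 0.2 − V_E)/R_C = (13.8 − 2.07)/3.9 = 3.01 mA.
Check: I_B = (4.9 − 2.07)/82 = 0.0345 mA, and β·I_B = 3.45 mA > I_C, confirming saturation.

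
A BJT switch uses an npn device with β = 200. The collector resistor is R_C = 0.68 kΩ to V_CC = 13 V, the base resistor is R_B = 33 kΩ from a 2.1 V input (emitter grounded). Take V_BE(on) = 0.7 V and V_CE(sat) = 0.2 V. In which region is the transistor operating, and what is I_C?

active; I_C ≈ 8.5 mA

Assume active. Base-emitter loop: I_B = (V_BB − V_BE)/R_B = (2.1 − 0.7)/33 = 0.0424 mA.
I_C = β·I_B = 200×0.0424 = 8.48 mA.
V_CE = V_CC − I_C·R_C = 13 − 8.48×0.68 = 7.23 V > V_CE(sat), so the active-region assumption holds.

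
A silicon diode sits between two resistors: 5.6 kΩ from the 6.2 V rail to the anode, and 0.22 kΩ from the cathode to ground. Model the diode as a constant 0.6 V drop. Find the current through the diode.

I ≈ 0.96 mA

The two resistors are in series with the diode, so KVL gives 6.2 = I·5.6 + 0.6 + I·0.22.
I = (6.2 − 0.6) / (5.6 + 0.22) kΩ = 5.6 / 5.82 = 0.962 mA.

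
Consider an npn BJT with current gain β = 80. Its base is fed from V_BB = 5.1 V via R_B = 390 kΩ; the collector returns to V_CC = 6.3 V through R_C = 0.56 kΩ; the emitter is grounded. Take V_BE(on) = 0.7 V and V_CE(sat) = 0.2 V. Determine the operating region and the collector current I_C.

Assume active. Base-emitter loop: I_B = (V_BB − V_BE)/R_B = (5.1 − 0.7)/390 = 0.0113 mA.
I_C = β·I_B = 80×0.0113 = 0.903 mA.
V_CE = V_CC − I_C·R_C = 6.3 − 0.903×0.56 = 5.79 V > V_CE(sat), so the active-region assumption holds.

active; I_C ≈ 0.9 mA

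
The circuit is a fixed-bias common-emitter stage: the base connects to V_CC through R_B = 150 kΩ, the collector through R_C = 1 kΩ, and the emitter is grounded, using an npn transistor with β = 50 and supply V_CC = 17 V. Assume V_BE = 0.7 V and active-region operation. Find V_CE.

V_CE ≈ 12 V

Base loop: V_CC = I_B·R_B + V_BE, so I_B = (17 − 0.7)/150 kΩ = 0.109 mA.
In the active region I_C = β·I_B = 50 × 0.109 = 5.43 mA.
Collector loop: V_CE = V_CC − I_C·R_C = 17 − 5.43×1 = 11.6 V.
Since V_CE = 11.6 V > V_CE(sat) ≈ 0.2 V, the transistor is in the active region as assumed.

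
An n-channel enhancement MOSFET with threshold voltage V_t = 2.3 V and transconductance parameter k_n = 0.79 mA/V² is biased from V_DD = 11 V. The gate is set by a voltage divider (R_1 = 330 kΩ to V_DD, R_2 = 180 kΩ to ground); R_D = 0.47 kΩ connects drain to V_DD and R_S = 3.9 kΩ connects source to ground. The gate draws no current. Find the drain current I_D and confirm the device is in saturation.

V_G = V_DD·R_2/(R_1+R_2) = 11×180/510 = 3.88 V.
Assume saturation: I_D = (k_n/2)(V_GS − V_t)² with V_GS = V_G − I_D·R_S = 3.88 − 3.9·I_D.
Substituting gives 6.01·I_D² − 5.88·I_D + 0.989 = 0, with roots I_D = 0.216 or 0.762 mA.
The root I_D = 0.762 mA gives V_GS = 0.911 V ≤ V_t, so take I_D = 0.216 mA.
Then V_GS = 3.04 V and V_DS = V_DD − I_D(R_D+R_S) = 11 − 0.216×4.37 = 10.1 V.
Saturation requires V_DS ≥ V_GS − V_t = 0.74 V; 10.1 ≥ 0.74 ✓.

I_D ≈ 0.22 mA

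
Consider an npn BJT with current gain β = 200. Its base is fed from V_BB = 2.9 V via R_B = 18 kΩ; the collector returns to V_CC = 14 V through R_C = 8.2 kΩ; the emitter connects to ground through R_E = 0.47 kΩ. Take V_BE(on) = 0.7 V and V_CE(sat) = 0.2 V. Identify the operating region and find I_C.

Assume active: I_B = (2.9 − 0.7)/(18 + 201×0.47) = 0.0196 mA, I_C = β·I_B = 3.91 mA.
Then V_CE = 14 − 3.91×8.2 − 3.93×0.47 = -19.9 V < 0.2 V — the active assumption fails.
Re-solve with V_CE = 0.2 V. KCL at the emitter: V_E/R_E = (V_BB−0.7−V_E)/R_B + (V_CC−0.2−V_E)/R_C, giving V_E = 0.783 V.
I_C = (V_CC − 0.2 − V_E)/R_C = (13.8 − 0.783)/8.2 = 1.59 mA.
Check: I_B = (2.2 − 0.783)/18 = 0.0787 mA, and β·I_B = 15.7 mA > I_C, confirming saturation.

saturation; I_C ≈ 1.6 mA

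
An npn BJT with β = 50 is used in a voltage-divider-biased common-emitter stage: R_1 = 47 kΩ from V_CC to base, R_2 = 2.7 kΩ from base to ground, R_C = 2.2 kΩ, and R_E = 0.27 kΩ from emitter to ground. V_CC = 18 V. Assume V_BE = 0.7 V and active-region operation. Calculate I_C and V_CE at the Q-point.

Thevenize the base divider: V_Th = V_CC·R_2/(R_1+R_2) = 18×2.7/49.7 = 0.978 V, R_Th = R_1‖R_2 = 2.55 kΩ.
Base-emitter loop: V_Th = I_B·R_Th + V_BE + (β+1)I_B·R_E, so I_B = (0.978 − 0.7) / (2.55 + 51×0.27) = 0.017 mA.
I_C = β·I_B = 50×0.017 = 0.851 mA, and I_E = (β+1)I_B = 0.868 mA.
V_CE = V_CC − I_C·R_C − I_E·R_E = 18 − 0.851×2.2 − 0.868×0.27 = 15.9 V.
V_CE = 15.9 V > 0.2 V confirms active-region operation.

I_C ≈ 0.85 mA, V_CE ≈ 16 V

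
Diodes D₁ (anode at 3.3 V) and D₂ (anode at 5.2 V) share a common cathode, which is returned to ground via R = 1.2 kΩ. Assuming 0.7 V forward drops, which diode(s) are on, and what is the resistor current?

Only D₂ conducts; I_R ≈ 3.8 mA

Assume both conduct. Then node N would need to be at both 3.3−0.7 = 2.6 V and 5.2−0.7 = 4.5 V, which is impossible.
Assume only D₂ conducts: V_N = 5.2 − 0.7 = 4.5 V, so I_R = 4.5/1.2 = 3.75 mA.
Check D₁: its anode-to-cathode voltage is 3.3 − 4.5 = -1.2 V < 0.7 V, so it is off. The assumption is consistent.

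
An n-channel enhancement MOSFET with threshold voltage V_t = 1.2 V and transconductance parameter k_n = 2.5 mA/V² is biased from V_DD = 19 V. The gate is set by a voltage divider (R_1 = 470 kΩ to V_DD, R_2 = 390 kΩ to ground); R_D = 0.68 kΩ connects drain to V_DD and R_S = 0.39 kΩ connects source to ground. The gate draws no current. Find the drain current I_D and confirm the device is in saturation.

I_D ≈ 11 mA

V_G = V_DD·R_2/(R_1+R_2) = 19×390/860 = 8.62 V.
Assume saturation: I_D = (k_n/2)(V_GS − V_t)² with V_GS = V_G − I_D·R_S = 8.62 − 0.39·I_D.
Substituting gives 0.19·I_D² − 8.23·I_D + 68.8 = 0, with roots I_D = 11.3 or 32 mA.
The root I_D = 32 mA gives V_GS = -3.86 V ≤ V_t, so take I_D = 11.3 mA.
Then V_GS = 4.21 V and V_DS = V_DD − I_D(R_D+R_S) = 19 − 11.3×1.07 = 6.9 V.
Saturation requires V_DS ≥ V_GS − V_t = 3.01 V; 6.9 ≥ 3.01 ✓.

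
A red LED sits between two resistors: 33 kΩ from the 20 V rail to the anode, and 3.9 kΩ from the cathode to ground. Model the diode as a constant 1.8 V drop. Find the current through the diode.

The two resistors are in series with the diode, so KVL gives 20 = I·33 + 1.8 + I·3.9.
I = (20 − 1.8) / (33 + 3.9) kΩ = 18.2 / 36.9 = 0.493 mA.

I ≈ 0.49 mA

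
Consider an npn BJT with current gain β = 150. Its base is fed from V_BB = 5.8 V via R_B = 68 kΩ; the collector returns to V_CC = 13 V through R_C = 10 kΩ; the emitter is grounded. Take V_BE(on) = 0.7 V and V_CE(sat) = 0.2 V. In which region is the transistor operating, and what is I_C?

Assume active: I_B = (5.8 − 0.7)/68 = 0.075 mA, giving I_C = β·I_B = 11.2 mA.
But then V_CE = 13 − 11.2×10 = -99.5 V < V_CE(sat) = 0.2 V — impossible in the active region.
So the transistor is saturated. With V_CE = 0.2 V, I_C = (V_CC − 0.2)/R_C = 12.8/10 = 1.28 mA.
Check: β·I_B = 11.2 mA > I_C = 1.28 mA, confirming saturation.

saturation; I_C ≈ 1.3 mA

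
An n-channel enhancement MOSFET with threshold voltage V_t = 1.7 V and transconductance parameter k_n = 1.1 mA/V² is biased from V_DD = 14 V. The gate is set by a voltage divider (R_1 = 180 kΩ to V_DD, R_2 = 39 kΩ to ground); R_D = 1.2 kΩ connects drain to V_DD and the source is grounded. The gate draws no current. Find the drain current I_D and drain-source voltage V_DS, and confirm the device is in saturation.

V_G = V_DD·R_2/(R_1+R_2) = 14×39/219 = 2.49 V. With the source grounded, V_GS = V_G = 2.49 V.
Assume saturation: I_D = (k_n/2)(V_GS − V_t)² = (1.1/2)×(2.49 − 1.7)² = 0.55×0.793² = 0.346 mA.
V_DS = V_DD − I_D·R_D = 14 − 0.346×1.2 = 13.6 V.
Saturation requires V_DS ≥ V_GS − V_t = 0.793 V; 13.6 ≥ 0.793 ✓.

I_D ≈ 0.35 mA, V_DS ≈ 14 V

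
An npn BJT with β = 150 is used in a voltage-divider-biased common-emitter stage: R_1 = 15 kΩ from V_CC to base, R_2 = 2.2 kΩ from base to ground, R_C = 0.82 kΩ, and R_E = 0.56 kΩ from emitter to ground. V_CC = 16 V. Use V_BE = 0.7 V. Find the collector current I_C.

Thevenize the base divider: V_Th = V_CC·R_2/(R_1+R_2) = 16×2.2/17.2 = 2.05 V, R_Th = R_1‖R_2 = 1.92 kΩ.
Base-emitter loop: V_Th = I_B·R_Th + V_BE + (β+1)I_B·R_E, so I_B = (2.05 − 0.7) / (1.92 + 151×0.56) = 0.0156 mA.
I_C = β·I_B = 150×0.0156 = 2.34 mA, and I_E = (β+1)I_B = 2.35 mA.
V_CE = V_CC − I_C·R_C − I_E·R_E = 16 − 2.34×0.82 − 2.35×0.56 = 12.8 V.
V_CE = 12.8 V > 0.2 V confirms active-region operation.

I_C ≈ 2.3 mA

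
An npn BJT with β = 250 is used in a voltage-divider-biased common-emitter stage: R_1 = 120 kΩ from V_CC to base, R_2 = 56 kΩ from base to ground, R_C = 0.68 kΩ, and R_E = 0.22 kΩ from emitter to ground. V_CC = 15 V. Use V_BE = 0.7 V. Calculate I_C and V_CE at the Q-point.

Thevenize the base divider: V_Th = V_CC·R_2/(R_1+R_2) = 15×56/176 = 4.77 V, R_Th = R_1‖R_2 = 38.2 kΩ.
Base-emitter loop: V_Th = I_B·R_Th + V_BE + (β+1)I_B·R_E, so I_B = (4.77 − 0.7) / (38.2 + 251×0.22) = 0.0436 mA.
I_C = β·I_B = 250×0.0436 = 10.9 mA, and I_E = (β+1)I_B = 10.9 mA.
V_CE = V_CC − I_C·R_C − I_E·R_E = 15 − 10.9×0.68 − 10.9×0.22 = 5.18 V.
V_CE = 5.18 V > 0.2 V confirms active-region operation.

I_C ≈ 11 mA, V_CE ≈ 5.2 V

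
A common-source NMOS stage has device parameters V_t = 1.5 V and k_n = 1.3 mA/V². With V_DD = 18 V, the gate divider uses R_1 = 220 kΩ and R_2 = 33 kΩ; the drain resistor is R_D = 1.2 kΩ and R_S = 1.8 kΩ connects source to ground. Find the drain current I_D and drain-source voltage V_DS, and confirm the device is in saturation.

V_G = V_DD·R_2/(R_1+R_2) = 18×33/253 = 2.35 V.
Assume saturation: I_D = (k_n/2)(V_GS − V_t)² with V_GS = V_G − I_D·R_S = 2.35 − 1.8·I_D.
Substituting gives 2.11·I_D² − 2.98·I_D + 0.467 = 0, with roots I_D = 0.179 or 1.24 mA.
The root I_D = 1.24 mA gives V_GS = 0.12 V ≤ V_t, so take I_D = 0.179 mA.
Then V_GS = 2.03 V and V_DS = V_DD − I_D(R_D+R_S) = 18 − 0.179×3 = 17.5 V.
Saturation requires V_DS ≥ V_GS − V_t = 0.525 V; 17.5 ≥ 0.525 ✓.

I_D ≈ 0.18 mA, V_DS ≈ 17 V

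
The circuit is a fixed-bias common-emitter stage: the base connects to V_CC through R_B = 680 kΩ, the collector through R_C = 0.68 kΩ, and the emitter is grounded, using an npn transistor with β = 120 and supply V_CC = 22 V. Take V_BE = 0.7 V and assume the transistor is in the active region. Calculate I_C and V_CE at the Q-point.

Base loop: V_CC = I_B·R_B + V_BE, so I_B = (22 − 0.7)/680 kΩ = 0.0313 mA.
In the active region I_C = β·I_B = 120 × 0.0313 = 3.76 mA.
Collector loop: V_CE = V_CC − I_C·R_C = 22 − 3.76×0.68 = 19.4 V.
Since V_CE = 19.4 V > V_CE(sat) ≈ 0.2 V, the transistor is in the active region as assumed.

I_C ≈ 3.8 mA, V_CE ≈ 19 V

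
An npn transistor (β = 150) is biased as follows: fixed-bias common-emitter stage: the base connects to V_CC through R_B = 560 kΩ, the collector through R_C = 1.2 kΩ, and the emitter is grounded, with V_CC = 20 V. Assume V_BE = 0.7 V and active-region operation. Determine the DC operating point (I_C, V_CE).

Base loop: V_CC = I_B·R_B + V_BE, so I_B = (20 − 0.7)/560 kΩ = 0.0345 mA.
In the active region I_C = β·I_B = 150 × 0.0345 = 5.17 mA.
Collector loop: V_CE = V_CC − I_C·R_C = 20 − 5.17×1.2 = 13.8 V.
Since V_CE = 13.8 V > V_CE(sat) ≈ 0.2 V, the transistor is in the active region as assumed.

I_C ≈ 5.2 mA, V_CE ≈ 14 V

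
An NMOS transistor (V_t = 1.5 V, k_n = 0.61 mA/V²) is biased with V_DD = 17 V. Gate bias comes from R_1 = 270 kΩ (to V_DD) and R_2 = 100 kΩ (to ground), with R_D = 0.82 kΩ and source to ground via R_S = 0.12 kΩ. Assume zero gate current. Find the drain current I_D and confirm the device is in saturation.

V_G = V_DD·R_2/(R_1+R_2) = 17×100/370 = 4.59 V.
Assume saturation: I_D = (k_n/2)(V_GS − V_t)² with V_GS = V_G − I_D·R_S = 4.59 − 0.12·I_D.
Substituting gives 0.00439·I_D² − 1.23·I_D + 2.92 = 0, with roots I_D = 2.4 or 277 mA.
The root I_D = 277 mA gives V_GS = -28.6 V ≤ V_t, so take I_D = 2.4 mA.
Then V_GS = 4.31 V and V_DS = V_DD − I_D(R_D+R_S) = 17 − 2.4×0.94 = 14.7 V.
Saturation requires V_DS ≥ V_GS − V_t = 2.81 V; 14.7 ≥ 2.81 ✓.

I_D ≈ 2.4 mA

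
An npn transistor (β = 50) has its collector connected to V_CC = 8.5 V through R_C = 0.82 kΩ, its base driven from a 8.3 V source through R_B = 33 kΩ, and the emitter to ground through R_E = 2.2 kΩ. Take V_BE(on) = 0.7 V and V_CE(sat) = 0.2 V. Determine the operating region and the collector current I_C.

active; I_C ≈ 2.6 mA

Assume active. Base-emitter loop: I_B = (V_BB − V_BE)/(R_B + (β+1)R_E) = (8.3 − 0.7)/(33 + 51×2.2) = 0.0523 mA.
I_C = β·I_B = 50×0.0523 = 2.62 mA.
V_CE = V_CC − I_C·R_C − I_E·R_E = 8.5 − 2.62×0.82 − 2.67×2.2 = 0.481 V > V_CE(sat), so the active-region assumption holds.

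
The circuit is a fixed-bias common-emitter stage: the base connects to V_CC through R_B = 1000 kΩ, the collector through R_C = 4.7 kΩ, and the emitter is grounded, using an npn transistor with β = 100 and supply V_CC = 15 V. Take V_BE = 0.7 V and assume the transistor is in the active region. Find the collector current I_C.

Base loop: V_CC = I_B·R_B + V_BE, so I_B = (15 − 0.7)/1000 kΩ = 0.0143 mA.
In the active region I_C = β·I_B = 100 × 0.0143 = 1.43 mA.
Collector loop: V_CE = V_CC − I_C·R_C = 15 − 1.43×4.7 = 8.28 V.
Since V_CE = 8.28 V > V_CE(sat) ≈ 0.2 V, the transistor is in the active region as assumed.

I_C ≈ 1.4 mA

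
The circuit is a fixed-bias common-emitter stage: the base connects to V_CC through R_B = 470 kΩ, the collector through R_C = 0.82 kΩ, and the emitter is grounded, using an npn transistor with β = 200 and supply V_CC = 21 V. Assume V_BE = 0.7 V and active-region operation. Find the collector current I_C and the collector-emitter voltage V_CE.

I_C ≈ 8.6 mA, V_CE ≈ 14 V

Base loop: V_CC = I_B·R_B + V_BE, so I_B = (21 − 0.7)/470 kΩ = 0.0432 mA.
In the active region I_C = β·I_B = 200 × 0.0432 = 8.64 mA.
Collector loop: V_CE = V_CC − I_C·R_C = 21 − 8.64×0.82 = 13.9 V.
Since V_CE = 13.9 V > V_CE(sat) ≈ 0.2 V, the transistor is in the active region as assumed.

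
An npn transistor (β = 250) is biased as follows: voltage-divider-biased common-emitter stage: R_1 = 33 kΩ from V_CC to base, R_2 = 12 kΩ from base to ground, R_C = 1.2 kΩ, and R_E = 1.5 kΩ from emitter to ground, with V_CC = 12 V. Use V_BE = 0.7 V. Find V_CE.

V_CE ≈ 7.6 V

Thevenize the base divider: V_Th = V_CC·R_2/(R_1+R_2) = 12×12/45 = 3.2 V, R_Th = R_1‖R_2 = 8.8 kΩ.
Base-emitter loop: V_Th = I_B·R_Th + V_BE + (β+1)I_B·R_E, so I_B = (3.2 − 0.7) / (8.8 + 251×1.5) = 0.00649 mA.
I_C = β·I_B = 250×0.00649 = 1.62 mA, and I_E = (β+1)I_B = 1.63 mA.
V_CE = V_CC − I_C·R_C − I_E·R_E = 12 − 1.62×1.2 − 1.63×1.5 = 7.61 V.
V_CE = 7.61 V > 0.2 V confirms active-region operation.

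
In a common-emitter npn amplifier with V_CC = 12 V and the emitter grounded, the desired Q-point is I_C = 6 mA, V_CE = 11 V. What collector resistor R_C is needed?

R_C ≈ 0.17 kΩ

Collector loop: V_CC = I_C·R_C + V_CE.
R_C = (V_CC − V_CE)/I_C = (12 − 11)/6 = 0.167 kΩ.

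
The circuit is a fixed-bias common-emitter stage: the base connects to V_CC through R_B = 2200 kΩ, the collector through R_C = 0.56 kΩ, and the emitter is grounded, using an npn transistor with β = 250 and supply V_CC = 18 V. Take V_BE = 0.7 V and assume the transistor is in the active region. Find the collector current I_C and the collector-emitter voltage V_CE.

I_C ≈ 2 mA, V_CE ≈ 17 V

Base loop: V_CC = I_B·R_B + V_BE, so I_B = (18 − 0.7)/2200 kΩ = 0.00786 mA.
In the active region I_C = β·I_B = 250 × 0.00786 = 1.97 mA.
Collector loop: V_CE = V_CC − I_C·R_C = 18 − 1.97×0.56 = 16.9 V.
Since V_CE = 16.9 V > V_CE(sat) ≈ 0.2 V, the transistor is in the active region as assumed.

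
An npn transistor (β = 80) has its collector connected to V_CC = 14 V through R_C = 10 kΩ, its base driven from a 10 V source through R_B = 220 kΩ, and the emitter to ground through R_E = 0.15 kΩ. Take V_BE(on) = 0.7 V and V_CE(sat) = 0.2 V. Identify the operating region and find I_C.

Assume active: I_B = (10 − 0.7)/(220 + 81×0.15) = 0.0401 mA, I_C = β·I_B = 3.2 mA.
Then V_CE = 14 − 3.2×10 − 3.24×0.15 = -18.5 V < 0.2 V — the active assumption fails.
Re-solve with V_CE = 0.2 V. KCL at the emitter: V_E/R_E = (V_BB−0.7−V_E)/R_B + (V_CC−0.2−V_E)/R_C, giving V_E = 0.21 V.
I_C = (V_CC − 0.2 − V_E)/R_C = (13.8 − 0.21)/10 = 1.36 mA.
Check: I_B = (9.3 − 0.21)/220 = 0.0413 mA, and β·I_B = 3.31 mA > I_C, confirming saturation.

saturation; I_C ≈ 1.4 mA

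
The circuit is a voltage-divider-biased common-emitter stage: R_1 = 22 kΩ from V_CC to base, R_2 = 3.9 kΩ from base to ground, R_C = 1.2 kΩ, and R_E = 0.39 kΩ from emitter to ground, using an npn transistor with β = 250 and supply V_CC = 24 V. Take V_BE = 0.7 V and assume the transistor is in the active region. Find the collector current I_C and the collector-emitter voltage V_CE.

Thevenize the base divider: V_Th = V_CC·R_2/(R_1+R_2) = 24×3.9/25.9 = 3.61 V, R_Th = R_1‖R_2 = 3.31 kΩ.
Base-emitter loop: V_Th = I_B·R_Th + V_BE + (β+1)I_B·R_E, so I_B = (3.61 − 0.7) / (3.31 + 251×0.39) = 0.0288 mA.
I_C = β·I_B = 250×0.0288 = 7.2 mA, and I_E = (β+1)I_B = 7.23 mA.
V_CE = V_CC − I_C·R_C − I_E·R_E = 24 − 7.2×1.2 − 7.23×0.39 = 12.5 V.
V_CE = 12.5 V > 0.2 V confirms active-region operation.

I_C ≈ 7.2 mA, V_CE ≈ 13 V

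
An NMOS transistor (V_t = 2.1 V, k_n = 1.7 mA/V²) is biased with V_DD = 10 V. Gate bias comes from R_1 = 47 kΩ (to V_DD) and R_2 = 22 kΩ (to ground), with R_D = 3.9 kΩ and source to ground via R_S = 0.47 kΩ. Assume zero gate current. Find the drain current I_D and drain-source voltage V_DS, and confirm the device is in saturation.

V_G = V_DD·R_2/(R_1+R_2) = 10×22/69 = 3.19 V.
Assume saturation: I_D = (k_n/2)(V_GS − V_t)² with V_GS = V_G − I_D·R_S = 3.19 − 0.47·I_D.
Substituting gives 0.188·I_D² − 1.87·I_D + 1.01 = 0, with roots I_D = 0.571 or 9.39 mA.
The root I_D = 9.39 mA gives V_GS = -1.22 V ≤ V_t, so take I_D = 0.571 mA.
Then V_GS = 2.92 V and V_DS = V_DD − I_D(R_D+R_S) = 10 − 0.571×4.37 = 7.5 V.
Saturation requires V_DS ≥ V_GS − V_t = 0.82 V; 7.5 ≥ 0.82 ✓.

I_D ≈ 0.57 mA, V_DS ≈ 7.5 V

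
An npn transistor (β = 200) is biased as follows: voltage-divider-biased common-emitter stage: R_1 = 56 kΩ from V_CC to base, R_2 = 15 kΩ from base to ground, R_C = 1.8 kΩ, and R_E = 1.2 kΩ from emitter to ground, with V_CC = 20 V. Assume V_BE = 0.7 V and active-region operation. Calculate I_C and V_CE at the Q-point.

Thevenize the base divider: V_Th = V_CC·R_2/(R_1+R_2) = 20×15/71 = 4.23 V, R_Th = R_1‖R_2 = 11.8 kΩ.
Base-emitter loop: V_Th = I_B·R_Th + V_BE + (β+1)I_B·R_E, so I_B = (4.23 − 0.7) / (11.8 + 201×1.2) = 0.0139 mA.
I_C = β·I_B = 200×0.0139 = 2.79 mA, and I_E = (β+1)I_B = 2.8 mA.
V_CE = V_CC − I_C·R_C − I_E·R_E = 20 − 2.79×1.8 − 2.8×1.2 = 11.6 V.
V_CE = 11.6 V > 0.2 V confirms active-region operation.

I_C ≈ 2.8 mA, V_CE ≈ 12 V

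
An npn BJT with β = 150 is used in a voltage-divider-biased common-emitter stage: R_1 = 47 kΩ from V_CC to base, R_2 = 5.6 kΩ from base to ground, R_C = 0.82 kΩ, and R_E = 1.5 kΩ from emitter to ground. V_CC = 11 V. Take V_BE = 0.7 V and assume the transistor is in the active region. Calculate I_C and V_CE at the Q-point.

Thevenize the base divider: V_Th = V_CC·R_2/(R_1+R_2) = 11×5.6/52.6 = 1.17 V, R_Th = R_1‖R_2 = 5 kΩ.
Base-emitter loop: V_Th = I_B·R_Th + V_BE + (β+1)I_B·R_E, so I_B = (1.17 − 0.7) / (5 + 151×1.5) = 0.00203 mA.
I_C = β·I_B = 150×0.00203 = 0.305 mA, and I_E = (β+1)I_B = 0.307 mA.
V_CE = V_CC − I_C·R_C − I_E·R_E = 11 − 0.305×0.82 − 0.307×1.5 = 10.3 V.
V_CE = 10.3 V > 0.2 V confirms active-region operation.

I_C ≈ 0.31 mA, V_CE ≈ 10 V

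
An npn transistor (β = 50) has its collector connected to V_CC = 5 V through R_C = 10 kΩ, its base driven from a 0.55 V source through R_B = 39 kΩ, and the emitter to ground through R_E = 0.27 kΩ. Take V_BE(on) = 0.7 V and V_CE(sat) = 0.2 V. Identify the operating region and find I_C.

V_BB = 0.55 V ≤ V_BE(on) = 0.7 V, so the base-emitter junction is not forward biased.
The transistor is in cutoff: I_B = I_C = 0.

cutoff; I_C ≈ 0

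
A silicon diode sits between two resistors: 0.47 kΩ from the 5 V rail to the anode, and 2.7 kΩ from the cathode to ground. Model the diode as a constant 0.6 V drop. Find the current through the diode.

The two resistors are in series with the diode, so KVL gives 5 = I·0.47 + 0.6 + I·2.7.
I = (5 − 0.6) / (0.47 + 2.7) kΩ = 4.4 / 3.17 = 1.39 mA.

I ≈ 1.4 mA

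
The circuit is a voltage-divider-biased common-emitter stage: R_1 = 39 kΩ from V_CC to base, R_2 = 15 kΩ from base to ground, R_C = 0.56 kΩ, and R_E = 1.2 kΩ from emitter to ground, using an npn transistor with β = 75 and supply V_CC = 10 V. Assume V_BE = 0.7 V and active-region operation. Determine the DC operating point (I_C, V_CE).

Thevenize the base divider: V_Th = V_CC·R_2/(R_1+R_2) = 10×15/54 = 2.78 V, R_Th = R_1‖R_2 = 10.8 kΩ.
Base-emitter loop: V_Th = I_B·R_Th + V_BE + (β+1)I_B·R_E, so I_B = (2.78 − 0.7) / (10.8 + 76×1.2) = 0.0204 mA.
I_C = β·I_B = 75×0.0204 = 1.53 mA, and I_E = (β+1)I_B = 1.55 mA.
V_CE = V_CC − I_C·R_C − I_E·R_E = 10 − 1.53×0.56 − 1.55×1.2 = 7.29 V.
V_CE = 7.29 V > 0.2 V confirms active-region operation.

I_C ≈ 1.5 mA, V_CE ≈ 7.3 V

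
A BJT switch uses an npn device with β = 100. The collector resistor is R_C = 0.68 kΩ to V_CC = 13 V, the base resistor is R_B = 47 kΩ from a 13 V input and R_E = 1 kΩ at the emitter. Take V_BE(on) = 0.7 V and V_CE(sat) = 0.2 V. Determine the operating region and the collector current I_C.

saturation; I_C ≈ 7.6 mA

Assume active: I_B = (13 − 0.7)/(47 + 101×1) = 0.0831 mA, I_C = β·I_B = 8.31 mA.
Then V_CE = 13 − 8.31×0.68 − 8.39×1 = -1.05 V < 0.2 V — the active assumption fails.
Re-solve with V_CE = 0.2 V. KCL at the emitter: V_E/R_E = (V_BB−0.7−V_E)/R_B + (V_CC−0.2−V_E)/R_C, giving V_E = 7.66 V.
I_C = (V_CC − 0.2 − V_E)/R_C = (12.8 − 7.66)/0.68 = 7.56 mA.
Check: I_B = (12.3 − 7.66)/47 = 0.0987 mA, and β·I_B = 9.87 mA > I_C, confirming saturation.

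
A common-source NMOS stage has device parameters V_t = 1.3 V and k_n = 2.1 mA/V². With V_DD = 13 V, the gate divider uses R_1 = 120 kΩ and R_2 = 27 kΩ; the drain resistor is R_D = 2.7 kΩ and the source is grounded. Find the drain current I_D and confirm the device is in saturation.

I_D ≈ 1.2 mA

V_G = V_DD·R_2/(R_1+R_2) = 13×27/147 = 2.39 V. With the source grounded, V_GS = V_G = 2.39 V.
Assume saturation: I_D = (k_n/2)(V_GS − V_t)² = (2.1/2)×(2.39 − 1.3)² = 1.05×1.09² = 1.24 mA.
V_DS = V_DD − I_D·R_D = 13 − 1.24×2.7 = 9.65 V.
Saturation requires V_DS ≥ V_GS − V_t = 1.09 V; 9.65 ≥ 1.09 ✓.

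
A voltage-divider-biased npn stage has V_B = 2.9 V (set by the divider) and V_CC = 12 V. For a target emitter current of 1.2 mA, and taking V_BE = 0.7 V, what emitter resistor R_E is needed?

V_E = V_B − V_BE = 2.9 − 0.7 = 2.2 V.
R_E = V_E / I_E = 2.2 / 1.2 = 1.83 kΩ.

R_E ≈ 1.8 kΩ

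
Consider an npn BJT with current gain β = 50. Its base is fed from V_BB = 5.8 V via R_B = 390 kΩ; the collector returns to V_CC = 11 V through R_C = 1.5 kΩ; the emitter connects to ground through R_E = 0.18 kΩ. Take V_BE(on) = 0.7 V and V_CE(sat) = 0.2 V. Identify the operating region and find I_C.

active; I_C ≈ 0.64 mA

Assume active. Base-emitter loop: I_B = (V_BB − V_BE)/(R_B + (β+1)R_E) = (5.8 − 0.7)/(390 + 51×0.18) = 0.0128 mA.
I_C = β·I_B = 50×0.0128 = 0.639 mA.
V_CE = V_CC − I_C·R_C − I_E·R_E = 11 − 0.639×1.5 − 0.652×0.18 = 9.92 V > V_CE(sat), so the active-region assumption holds.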